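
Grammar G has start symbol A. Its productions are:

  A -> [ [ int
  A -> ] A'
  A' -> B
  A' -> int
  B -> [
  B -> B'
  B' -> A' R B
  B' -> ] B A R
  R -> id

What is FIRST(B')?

{ [, ], int }

From B' -> A' R B: add FIRST(A') = { [, ], int }.
B' -> ] B A R contributes {]}.
Union: FIRST(B') = { [, ], int }.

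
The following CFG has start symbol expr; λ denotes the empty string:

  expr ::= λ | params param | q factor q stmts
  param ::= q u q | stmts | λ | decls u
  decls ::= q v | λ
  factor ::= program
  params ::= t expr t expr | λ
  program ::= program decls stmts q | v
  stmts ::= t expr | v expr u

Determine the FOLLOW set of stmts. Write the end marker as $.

{ $, q, t, u, v }

In expr ::= q factor q stmts: stmts is at the end, add FOLLOW(expr) = { $, q, t, u, v }.
In param ::= stmts: stmts is at the end, add FOLLOW(param) = { $, q, t, u, v }.
In program ::= program decls stmts q: add FIRST(q) = { q }.
Union: FOLLOW(stmts) = { $, q, t, u, v }.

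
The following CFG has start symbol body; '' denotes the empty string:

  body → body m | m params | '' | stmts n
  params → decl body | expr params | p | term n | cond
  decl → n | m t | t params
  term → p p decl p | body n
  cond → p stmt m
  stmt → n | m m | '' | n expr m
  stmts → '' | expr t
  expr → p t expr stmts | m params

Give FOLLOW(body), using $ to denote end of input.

body is the start symbol, so $ ∈ FOLLOW(body).
In body → body m: add FIRST(m) = { m }.
In params → decl body: body is at the end, add FOLLOW(params) = { $, m, n, p, t }.
In term → body n: add FIRST(n) = { n }.
Union: FOLLOW(body) = { $, m, n, p, t }.

{ $, m, n, p, t }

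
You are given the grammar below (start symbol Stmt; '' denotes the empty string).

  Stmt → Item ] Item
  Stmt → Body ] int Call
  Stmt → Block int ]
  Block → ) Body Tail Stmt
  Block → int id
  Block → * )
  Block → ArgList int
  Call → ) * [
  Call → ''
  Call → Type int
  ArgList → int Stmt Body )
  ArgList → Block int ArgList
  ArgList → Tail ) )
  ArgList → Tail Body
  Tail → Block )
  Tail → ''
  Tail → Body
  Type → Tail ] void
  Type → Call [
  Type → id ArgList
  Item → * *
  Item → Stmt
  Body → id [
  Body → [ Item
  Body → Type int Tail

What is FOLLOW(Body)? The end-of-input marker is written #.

In Stmt → Body ] int Call: add FIRST(] int Call) = { ] }.
In Block → ) Body Tail Stmt: add FIRST(Tail Stmt) = { ), *, [, ], id, int }.
In ArgList → int Stmt Body ): add FIRST()) = { ) }.
In ArgList → Tail Body: Body is at the end, add FOLLOW(ArgList) = { int }.
In Tail → Body: Body is at the end, add FOLLOW(Tail) = { ), *, [, ], id, int }.
Union: FOLLOW(Body) = { ), *, [, ], id, int }.

{ ), *, [, ], id, int }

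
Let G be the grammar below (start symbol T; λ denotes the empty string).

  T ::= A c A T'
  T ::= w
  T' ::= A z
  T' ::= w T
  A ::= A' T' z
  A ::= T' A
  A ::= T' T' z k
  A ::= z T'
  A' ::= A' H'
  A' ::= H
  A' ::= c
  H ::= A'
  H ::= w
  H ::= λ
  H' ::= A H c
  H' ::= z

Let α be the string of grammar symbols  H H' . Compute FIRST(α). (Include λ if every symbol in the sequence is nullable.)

{ c, w, z }

Add FIRST(H)\{λ} = { c, w, z }; H is nullable, continue.
Add FIRST(H') = { c, w, z }; H' is not nullable, stop.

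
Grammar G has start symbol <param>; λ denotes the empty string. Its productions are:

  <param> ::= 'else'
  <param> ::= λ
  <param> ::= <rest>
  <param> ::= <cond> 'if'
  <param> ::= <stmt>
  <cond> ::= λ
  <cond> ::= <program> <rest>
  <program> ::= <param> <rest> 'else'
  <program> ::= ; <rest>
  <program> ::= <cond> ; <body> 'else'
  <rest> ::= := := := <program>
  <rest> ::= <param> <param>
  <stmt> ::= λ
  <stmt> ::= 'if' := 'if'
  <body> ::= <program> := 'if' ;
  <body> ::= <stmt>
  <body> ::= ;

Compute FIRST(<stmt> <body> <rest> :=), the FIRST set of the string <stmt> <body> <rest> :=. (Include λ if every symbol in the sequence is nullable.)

{ 'else', 'if', :=, ; }

Add FIRST(<stmt>)\{λ} = { 'if' }; <stmt> is nullable, continue.
Add FIRST(<body>)\{λ} = { 'else', 'if', :=, ; }; <body> is nullable, continue.
Add FIRST(<rest>)\{λ} = { 'else', 'if', :=, ; }; <rest> is nullable, continue.
:= is a terminal; add {:=} and stop.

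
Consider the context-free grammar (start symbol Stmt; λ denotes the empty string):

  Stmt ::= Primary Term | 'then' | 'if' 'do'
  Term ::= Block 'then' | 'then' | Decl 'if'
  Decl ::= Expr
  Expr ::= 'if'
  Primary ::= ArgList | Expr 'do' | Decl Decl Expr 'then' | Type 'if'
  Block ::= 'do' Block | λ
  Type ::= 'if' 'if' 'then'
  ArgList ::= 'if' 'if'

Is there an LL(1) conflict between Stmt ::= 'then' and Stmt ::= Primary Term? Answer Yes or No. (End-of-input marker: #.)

FIRST('then') = { 'then' } and FIRST(Primary Term) = { 'if' }.
The FIRST sets are disjoint and neither alternative is nullable — no conflict.

No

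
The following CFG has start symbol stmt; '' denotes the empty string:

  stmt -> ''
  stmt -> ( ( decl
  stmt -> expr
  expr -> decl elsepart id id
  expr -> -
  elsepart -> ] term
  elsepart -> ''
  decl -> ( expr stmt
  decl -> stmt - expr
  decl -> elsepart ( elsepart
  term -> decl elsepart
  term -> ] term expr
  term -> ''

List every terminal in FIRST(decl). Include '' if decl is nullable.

decl -> ( expr stmt contributes {(}.
From decl -> stmt - expr: stmt nullable, take FIRST(stmt) ∪ {-} = { (, -, ] }.
From decl -> elsepart ( elsepart: elsepart nullable, take FIRST(elsepart) ∪ {(} = { (, ] }.
Union: FIRST(decl) = { (, -, ] }.

{ (, -, ] }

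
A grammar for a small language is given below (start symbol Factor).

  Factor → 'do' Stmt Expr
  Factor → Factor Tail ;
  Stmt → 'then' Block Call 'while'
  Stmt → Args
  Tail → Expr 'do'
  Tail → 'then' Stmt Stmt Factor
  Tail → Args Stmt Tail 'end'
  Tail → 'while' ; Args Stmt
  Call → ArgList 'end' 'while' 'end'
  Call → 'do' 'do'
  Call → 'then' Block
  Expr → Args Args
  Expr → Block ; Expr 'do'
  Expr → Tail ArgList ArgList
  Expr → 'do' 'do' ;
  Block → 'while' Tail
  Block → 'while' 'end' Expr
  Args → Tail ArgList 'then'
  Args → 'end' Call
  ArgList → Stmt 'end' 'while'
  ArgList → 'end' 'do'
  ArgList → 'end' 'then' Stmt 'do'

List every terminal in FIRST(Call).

{ 'do', 'end', 'then', 'while' }

From Call → ArgList 'end' 'while' 'end': add FIRST(ArgList) = { 'do', 'end', 'then', 'while' }.
Call → 'do' 'do' contributes {'do'}.
Call → 'then' Block contributes {'then'}.
Union: FIRST(Call) = { 'do', 'end', 'then', 'while' }.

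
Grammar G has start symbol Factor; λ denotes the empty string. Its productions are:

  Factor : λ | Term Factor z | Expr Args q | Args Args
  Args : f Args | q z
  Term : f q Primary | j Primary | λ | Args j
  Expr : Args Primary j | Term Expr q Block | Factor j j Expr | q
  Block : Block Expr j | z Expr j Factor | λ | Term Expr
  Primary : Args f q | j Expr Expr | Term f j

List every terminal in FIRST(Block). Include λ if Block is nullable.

From Block : Block Expr j: Block nullable, take FIRST(Block) ∪ FIRST(Expr) = { f, j, q, z }.
Block : z Expr j Factor contributes {z}.
Block : λ contributes λ.
From Block : Term Expr: Term nullable, take FIRST(Term) ∪ FIRST(Expr) = { f, j, q, z }.
Union: FIRST(Block) = { f, j, q, z, λ }.

{ f, j, q, z, λ }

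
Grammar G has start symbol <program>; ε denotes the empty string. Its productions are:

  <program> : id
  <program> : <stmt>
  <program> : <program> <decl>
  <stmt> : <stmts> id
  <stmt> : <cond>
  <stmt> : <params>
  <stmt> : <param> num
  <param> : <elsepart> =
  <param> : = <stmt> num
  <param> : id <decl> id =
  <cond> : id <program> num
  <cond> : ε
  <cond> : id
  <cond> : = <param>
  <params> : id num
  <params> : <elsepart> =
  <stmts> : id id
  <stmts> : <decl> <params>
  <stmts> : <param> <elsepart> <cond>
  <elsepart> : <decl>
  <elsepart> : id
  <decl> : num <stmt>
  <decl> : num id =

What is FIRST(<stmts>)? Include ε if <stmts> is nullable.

<stmts> : id id contributes {id}.
From <stmts> : <decl> <params>: add FIRST(<decl>) = { num }.
From <stmts> : <param> <elsepart> <cond>: add FIRST(<param>) = { =, id, num }.
Union: FIRST(<stmts>) = { =, id, num }.

{ =, id, num }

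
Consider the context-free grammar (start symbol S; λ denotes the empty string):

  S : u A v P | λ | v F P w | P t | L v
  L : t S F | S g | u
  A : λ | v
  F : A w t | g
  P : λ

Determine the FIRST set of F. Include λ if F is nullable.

{ g, v, w }

From F : A w t: A nullable, take FIRST(A) ∪ {w} = { v, w }.
F : g contributes {g}.
Union: FIRST(F) = { g, v, w }.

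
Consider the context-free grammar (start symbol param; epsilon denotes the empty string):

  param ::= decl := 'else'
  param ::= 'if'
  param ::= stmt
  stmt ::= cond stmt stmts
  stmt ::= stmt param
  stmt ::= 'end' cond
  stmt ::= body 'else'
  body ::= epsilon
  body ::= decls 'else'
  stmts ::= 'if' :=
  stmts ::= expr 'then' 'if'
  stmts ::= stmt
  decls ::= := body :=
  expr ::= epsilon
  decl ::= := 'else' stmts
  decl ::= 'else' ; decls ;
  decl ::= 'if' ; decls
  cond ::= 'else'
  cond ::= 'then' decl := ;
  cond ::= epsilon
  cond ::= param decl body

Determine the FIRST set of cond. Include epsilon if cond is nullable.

{ 'else', 'end', 'if', 'then', :=, epsilon }

cond ::= 'else' contributes {'else'}.
cond ::= 'then' decl := ; contributes {'then'}.
cond ::= epsilon contributes epsilon.
From cond ::= param decl body: add FIRST(param) = { 'else', 'end', 'if', 'then', := }.
Union: FIRST(cond) = { 'else', 'end', 'if', 'then', :=, epsilon }.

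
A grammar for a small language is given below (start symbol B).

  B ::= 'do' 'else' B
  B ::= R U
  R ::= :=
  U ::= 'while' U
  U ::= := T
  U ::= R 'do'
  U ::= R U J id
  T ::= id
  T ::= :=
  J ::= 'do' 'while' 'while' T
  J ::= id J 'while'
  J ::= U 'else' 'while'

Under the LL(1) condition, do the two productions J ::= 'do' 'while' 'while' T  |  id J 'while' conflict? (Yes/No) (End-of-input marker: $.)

No

FIRST('do' 'while' 'while' T) = { 'do' } and FIRST(id J 'while') = { id }.
The FIRST sets are disjoint and neither alternative is nullable — no conflict.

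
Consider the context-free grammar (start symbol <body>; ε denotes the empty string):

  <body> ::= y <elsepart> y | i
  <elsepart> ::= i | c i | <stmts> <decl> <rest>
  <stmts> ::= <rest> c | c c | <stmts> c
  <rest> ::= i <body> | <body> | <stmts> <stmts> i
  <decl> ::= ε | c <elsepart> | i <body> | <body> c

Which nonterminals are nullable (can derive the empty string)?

{ <decl> }

Directly nullable (have an ε-production): <decl>.
No other nonterminal has a production whose RHS symbols are all nullable.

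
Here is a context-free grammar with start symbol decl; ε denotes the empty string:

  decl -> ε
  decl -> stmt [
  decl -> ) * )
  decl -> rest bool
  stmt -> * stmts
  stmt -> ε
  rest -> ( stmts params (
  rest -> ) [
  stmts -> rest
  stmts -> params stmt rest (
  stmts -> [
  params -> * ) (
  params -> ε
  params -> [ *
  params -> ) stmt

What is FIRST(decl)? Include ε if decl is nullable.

{ (, ), *, [, ε }

decl -> ε contributes ε.
From decl -> stmt [: stmt nullable, take FIRST(stmt) ∪ {[} = { *, [ }.
decl -> ) * ) contributes {)}.
From decl -> rest bool: add FIRST(rest) = { (, ) }.
Union: FIRST(decl) = { (, ), *, [, ε }.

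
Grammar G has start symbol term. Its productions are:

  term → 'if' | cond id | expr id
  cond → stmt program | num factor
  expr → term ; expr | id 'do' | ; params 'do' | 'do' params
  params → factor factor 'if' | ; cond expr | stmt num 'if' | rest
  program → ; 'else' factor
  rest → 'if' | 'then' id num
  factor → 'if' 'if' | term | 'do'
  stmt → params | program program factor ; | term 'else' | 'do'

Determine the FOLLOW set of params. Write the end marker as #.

In expr → ; params 'do': add FIRST('do') = { 'do' }.
In expr → 'do' params: params is at the end, add FOLLOW(expr) = { 'do', ;, id, num }.
In stmt → params: params is at the end, add FOLLOW(stmt) = { ;, num }.
Union: FOLLOW(params) = { 'do', ;, id, num }.

{ 'do', ;, id, num }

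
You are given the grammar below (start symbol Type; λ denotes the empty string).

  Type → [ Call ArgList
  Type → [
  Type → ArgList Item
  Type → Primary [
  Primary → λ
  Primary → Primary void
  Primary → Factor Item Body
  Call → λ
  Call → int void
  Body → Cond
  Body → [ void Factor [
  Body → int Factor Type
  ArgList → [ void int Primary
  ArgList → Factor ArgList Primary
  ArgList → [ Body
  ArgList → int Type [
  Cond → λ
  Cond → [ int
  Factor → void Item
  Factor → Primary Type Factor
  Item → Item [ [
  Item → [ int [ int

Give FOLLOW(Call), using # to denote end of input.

In Type → [ Call ArgList: add FIRST(ArgList) = { [, int, void }.
Union: FOLLOW(Call) = { [, int, void }.

{ [, int, void }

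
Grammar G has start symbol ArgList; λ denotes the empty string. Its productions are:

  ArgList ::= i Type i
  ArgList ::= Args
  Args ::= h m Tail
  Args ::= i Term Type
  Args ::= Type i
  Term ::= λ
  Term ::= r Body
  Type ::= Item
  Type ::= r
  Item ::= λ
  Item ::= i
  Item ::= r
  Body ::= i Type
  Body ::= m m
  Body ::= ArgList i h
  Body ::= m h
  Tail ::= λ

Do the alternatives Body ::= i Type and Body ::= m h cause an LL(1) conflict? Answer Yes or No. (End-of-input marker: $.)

No

FIRST(i Type) = { i } and FIRST(m h) = { m }.
The FIRST sets are disjoint and neither alternative is nullable — no conflict.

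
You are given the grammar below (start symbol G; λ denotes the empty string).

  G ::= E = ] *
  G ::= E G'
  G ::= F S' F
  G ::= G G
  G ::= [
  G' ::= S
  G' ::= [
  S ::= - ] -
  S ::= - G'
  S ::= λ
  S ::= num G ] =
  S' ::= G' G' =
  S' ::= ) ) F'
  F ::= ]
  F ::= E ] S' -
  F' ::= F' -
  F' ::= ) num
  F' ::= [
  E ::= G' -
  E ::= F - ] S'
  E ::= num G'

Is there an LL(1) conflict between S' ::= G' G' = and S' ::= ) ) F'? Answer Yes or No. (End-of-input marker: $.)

No

FIRST(G' G' =) = { -, =, [, num } and FIRST() ) F') = { ) }.
The FIRST sets are disjoint and neither alternative is nullable — no conflict.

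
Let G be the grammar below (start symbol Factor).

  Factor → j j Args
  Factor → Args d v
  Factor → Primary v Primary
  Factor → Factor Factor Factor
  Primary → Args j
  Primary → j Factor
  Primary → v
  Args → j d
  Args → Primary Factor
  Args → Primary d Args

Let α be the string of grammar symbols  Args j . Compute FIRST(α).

{ j, v }

Add FIRST(Args) = { j, v }; Args is not nullable, stop.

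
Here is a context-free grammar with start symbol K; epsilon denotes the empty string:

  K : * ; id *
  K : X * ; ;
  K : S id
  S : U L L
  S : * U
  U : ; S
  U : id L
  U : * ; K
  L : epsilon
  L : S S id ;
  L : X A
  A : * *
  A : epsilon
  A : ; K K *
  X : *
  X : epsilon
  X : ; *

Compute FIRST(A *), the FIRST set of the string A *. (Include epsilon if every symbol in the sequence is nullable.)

Add FIRST(A)\{epsilon} = { *, ; }; A is nullable, continue.
* is a terminal; add {*} and stop.

{ *, ; }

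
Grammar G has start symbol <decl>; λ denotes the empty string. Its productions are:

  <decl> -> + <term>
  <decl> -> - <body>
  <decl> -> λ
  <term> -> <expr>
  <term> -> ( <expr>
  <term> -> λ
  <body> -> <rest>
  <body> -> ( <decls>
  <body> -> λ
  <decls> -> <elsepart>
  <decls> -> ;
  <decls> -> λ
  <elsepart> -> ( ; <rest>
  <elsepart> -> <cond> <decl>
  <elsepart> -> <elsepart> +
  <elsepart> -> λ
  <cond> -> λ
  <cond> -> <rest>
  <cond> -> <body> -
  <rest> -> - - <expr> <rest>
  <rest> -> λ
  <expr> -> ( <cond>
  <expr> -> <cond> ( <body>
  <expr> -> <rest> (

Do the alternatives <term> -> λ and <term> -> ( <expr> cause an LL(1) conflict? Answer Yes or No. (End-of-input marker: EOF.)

FIRST(λ) = { λ } and FIRST(( <expr>) = { ( }.
The first alternative is nullable and FOLLOW(<term>) = { EOF, (, +, - } shares ( with FIRST of the second — conflict.

Yes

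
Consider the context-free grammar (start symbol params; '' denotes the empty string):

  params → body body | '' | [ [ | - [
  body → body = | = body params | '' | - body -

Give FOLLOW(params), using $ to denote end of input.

{ $, -, =, [ }

params is the start symbol, so $ ∈ FOLLOW(params).
In body → = body params: params is at the end, add FOLLOW(body) = { $, -, =, [ }.
Union: FOLLOW(params) = { $, -, =, [ }.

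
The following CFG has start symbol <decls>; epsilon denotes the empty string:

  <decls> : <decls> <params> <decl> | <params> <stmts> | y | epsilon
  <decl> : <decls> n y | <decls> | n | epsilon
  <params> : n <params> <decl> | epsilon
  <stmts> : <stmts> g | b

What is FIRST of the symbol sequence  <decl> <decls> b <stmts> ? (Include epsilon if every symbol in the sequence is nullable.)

Add FIRST(<decl>)\{epsilon} = { b, n, y }; <decl> is nullable, continue.
Add FIRST(<decls>)\{epsilon} = { b, n, y }; <decls> is nullable, continue.
b is a terminal; add {b} and stop.

{ b, n, y }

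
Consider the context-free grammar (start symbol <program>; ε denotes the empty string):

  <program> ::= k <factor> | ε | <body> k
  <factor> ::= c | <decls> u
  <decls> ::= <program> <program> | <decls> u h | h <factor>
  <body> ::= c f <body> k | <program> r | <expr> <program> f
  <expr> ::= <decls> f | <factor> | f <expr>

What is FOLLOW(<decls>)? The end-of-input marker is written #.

{ f, u }

In <factor> ::= <decls> u: add FIRST(u) = { u }.
In <decls> ::= <decls> u h: add FIRST(u h) = { u }.
In <expr> ::= <decls> f: add FIRST(f) = { f }.
Union: FOLLOW(<decls>) = { f, u }.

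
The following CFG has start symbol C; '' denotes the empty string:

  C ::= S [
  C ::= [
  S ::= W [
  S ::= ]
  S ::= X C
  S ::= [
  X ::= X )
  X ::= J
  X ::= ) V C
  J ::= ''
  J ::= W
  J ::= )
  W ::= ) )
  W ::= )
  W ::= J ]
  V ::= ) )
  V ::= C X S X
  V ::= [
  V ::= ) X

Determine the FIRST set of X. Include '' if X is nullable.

From X ::= X ): X nullable, take FIRST(X) ∪ {)} = { ), ] }.
From X ::= J: add FIRST(J) = { ), ], '' } (including '' since J is nullable).
X ::= ) V C contributes {)}.
Union: FIRST(X) = { ), ], '' }.

{ ), ], '' }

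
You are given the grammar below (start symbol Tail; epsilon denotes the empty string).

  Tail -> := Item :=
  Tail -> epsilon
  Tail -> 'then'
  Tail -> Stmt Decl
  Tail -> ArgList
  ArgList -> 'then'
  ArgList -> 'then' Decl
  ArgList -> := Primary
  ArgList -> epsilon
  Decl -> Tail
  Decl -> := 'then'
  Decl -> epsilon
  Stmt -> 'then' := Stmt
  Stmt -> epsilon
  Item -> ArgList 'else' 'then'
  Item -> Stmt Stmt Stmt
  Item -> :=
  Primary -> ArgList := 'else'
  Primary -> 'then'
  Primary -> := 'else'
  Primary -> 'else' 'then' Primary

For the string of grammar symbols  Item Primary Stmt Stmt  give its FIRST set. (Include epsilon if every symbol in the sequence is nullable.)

Add FIRST(Item)\{epsilon} = { 'else', 'then', := }; Item is nullable, continue.
Add FIRST(Primary) = { 'else', 'then', := }; Primary is not nullable, stop.

{ 'else', 'then', := }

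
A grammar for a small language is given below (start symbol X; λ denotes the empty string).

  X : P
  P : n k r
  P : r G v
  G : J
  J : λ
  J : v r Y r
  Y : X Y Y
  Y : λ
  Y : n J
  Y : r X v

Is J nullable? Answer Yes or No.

Yes

J has an λ-production, so J ⇒ λ.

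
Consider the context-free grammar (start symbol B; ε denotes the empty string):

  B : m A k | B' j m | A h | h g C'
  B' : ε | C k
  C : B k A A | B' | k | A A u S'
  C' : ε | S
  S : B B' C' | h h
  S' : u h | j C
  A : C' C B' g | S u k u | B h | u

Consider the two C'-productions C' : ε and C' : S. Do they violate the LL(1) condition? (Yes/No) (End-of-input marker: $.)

Yes

FIRST(ε) = { ε } and FIRST(S) = { g, h, j, k, m, u }.
The first alternative is nullable and FOLLOW(C') = { $, g, h, j, k, m, u } shares g with FIRST of the second — conflict.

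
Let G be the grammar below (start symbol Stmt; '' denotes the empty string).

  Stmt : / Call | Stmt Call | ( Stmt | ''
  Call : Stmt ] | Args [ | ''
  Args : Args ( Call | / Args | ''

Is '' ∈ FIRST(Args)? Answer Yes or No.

Yes

Args has an ''-production, so Args ⇒ ''.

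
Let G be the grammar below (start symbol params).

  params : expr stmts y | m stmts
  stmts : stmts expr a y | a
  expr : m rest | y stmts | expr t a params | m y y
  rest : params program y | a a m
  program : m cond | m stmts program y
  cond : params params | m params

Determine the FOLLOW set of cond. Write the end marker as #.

{ y }

In program : m cond: cond is at the end, add FOLLOW(program) = { y }.
Union: FOLLOW(cond) = { y }.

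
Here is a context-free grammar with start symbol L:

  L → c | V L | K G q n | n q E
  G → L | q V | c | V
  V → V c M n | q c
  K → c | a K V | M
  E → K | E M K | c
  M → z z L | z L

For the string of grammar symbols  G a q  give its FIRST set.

{ a, c, n, q, z }

Add FIRST(G) = { a, c, n, q, z }; G is not nullable, stop.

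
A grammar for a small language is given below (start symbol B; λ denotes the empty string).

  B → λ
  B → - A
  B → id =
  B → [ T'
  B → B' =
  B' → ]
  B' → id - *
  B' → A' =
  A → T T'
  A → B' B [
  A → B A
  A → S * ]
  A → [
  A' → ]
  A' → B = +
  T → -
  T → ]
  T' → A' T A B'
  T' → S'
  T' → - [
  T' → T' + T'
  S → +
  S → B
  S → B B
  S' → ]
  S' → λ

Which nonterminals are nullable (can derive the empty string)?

Directly nullable (have an λ-production): B, S'.
T' → S' with every symbol nullable, so T' is nullable.
S → B with every symbol nullable, so S is nullable.
No other nonterminal has a production whose RHS symbols are all nullable.

{ B, S, S', T' }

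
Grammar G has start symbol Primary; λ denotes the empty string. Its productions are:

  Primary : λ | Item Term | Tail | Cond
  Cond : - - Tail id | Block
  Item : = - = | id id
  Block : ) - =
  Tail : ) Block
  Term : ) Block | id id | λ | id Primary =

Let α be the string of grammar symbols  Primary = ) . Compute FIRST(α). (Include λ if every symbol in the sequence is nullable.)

Add FIRST(Primary)\{λ} = { ), -, =, id }; Primary is nullable, continue.
= is a terminal; add {=} and stop.

{ ), -, =, id }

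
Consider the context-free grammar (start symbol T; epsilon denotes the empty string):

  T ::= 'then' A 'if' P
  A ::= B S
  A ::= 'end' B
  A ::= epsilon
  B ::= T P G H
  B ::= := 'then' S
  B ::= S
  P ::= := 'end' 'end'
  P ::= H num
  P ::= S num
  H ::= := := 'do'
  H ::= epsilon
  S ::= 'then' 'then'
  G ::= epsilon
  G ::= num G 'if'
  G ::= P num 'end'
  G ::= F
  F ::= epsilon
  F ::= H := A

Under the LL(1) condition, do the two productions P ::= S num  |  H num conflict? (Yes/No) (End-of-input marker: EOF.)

No

FIRST(S num) = { 'then' } and FIRST(H num) = { :=, num }.
The FIRST sets are disjoint and neither alternative is nullable — no conflict.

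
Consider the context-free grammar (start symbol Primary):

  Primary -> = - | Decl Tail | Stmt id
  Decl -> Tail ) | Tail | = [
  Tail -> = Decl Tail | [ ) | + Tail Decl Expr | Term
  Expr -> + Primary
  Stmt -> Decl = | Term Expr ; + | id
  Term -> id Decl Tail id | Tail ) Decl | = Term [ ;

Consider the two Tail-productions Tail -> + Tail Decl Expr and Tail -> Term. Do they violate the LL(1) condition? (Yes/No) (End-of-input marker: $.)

FIRST(+ Tail Decl Expr) = { + } and FIRST(Term) = { +, =, [, id }.
Both contain +, so the two alternatives are not disjoint — LL(1) conflict.

Yes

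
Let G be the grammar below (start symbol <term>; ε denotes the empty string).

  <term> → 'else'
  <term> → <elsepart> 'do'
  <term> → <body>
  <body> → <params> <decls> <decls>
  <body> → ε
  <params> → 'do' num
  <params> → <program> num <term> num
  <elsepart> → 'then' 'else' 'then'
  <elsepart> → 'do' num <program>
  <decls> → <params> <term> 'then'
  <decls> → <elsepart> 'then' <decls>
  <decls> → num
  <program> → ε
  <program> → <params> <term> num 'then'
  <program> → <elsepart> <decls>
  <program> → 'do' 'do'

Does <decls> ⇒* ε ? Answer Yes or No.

Nullable nonterminals: <body>, <program>, <term>.
No production of <decls> has an RHS whose symbols are all nullable, so <decls> is not nullable.

No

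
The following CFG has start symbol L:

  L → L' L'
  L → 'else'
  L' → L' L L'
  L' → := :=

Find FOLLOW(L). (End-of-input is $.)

L is the start symbol, so $ ∈ FOLLOW(L).
In L' → L' L L': add FIRST(L') = { := }.
Union: FOLLOW(L) = { $, := }.

{ $, := }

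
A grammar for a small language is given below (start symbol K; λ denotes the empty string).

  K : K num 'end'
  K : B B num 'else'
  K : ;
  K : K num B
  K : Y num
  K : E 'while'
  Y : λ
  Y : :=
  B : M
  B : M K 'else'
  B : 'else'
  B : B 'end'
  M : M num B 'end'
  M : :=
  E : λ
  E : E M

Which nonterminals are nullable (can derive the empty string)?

{ E, Y }

Directly nullable (have an λ-production): Y, E.
No other nonterminal has a production whose RHS symbols are all nullable.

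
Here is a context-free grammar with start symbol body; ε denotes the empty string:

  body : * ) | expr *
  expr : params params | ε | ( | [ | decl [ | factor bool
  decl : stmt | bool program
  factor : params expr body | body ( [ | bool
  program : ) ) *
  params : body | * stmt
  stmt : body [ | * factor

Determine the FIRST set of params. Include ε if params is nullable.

From params : body: add FIRST(body) = { (, *, [, bool }.
params : * stmt contributes {*}.
Union: FIRST(params) = { (, *, [, bool }.

{ (, *, [, bool }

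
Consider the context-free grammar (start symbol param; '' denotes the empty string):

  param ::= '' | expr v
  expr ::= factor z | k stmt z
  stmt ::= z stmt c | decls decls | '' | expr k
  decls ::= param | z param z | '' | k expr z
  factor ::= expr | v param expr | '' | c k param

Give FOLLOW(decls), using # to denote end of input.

In stmt ::= decls decls: add FIRST(decls)\{''} = { c, k, v, z }.
  Since decls is nullable, also add FOLLOW(stmt) = { c, z }.
In stmt ::= decls decls: decls is at the end, add FOLLOW(stmt) = { c, z }.
Union: FOLLOW(decls) = { c, k, v, z }.

{ c, k, v, z }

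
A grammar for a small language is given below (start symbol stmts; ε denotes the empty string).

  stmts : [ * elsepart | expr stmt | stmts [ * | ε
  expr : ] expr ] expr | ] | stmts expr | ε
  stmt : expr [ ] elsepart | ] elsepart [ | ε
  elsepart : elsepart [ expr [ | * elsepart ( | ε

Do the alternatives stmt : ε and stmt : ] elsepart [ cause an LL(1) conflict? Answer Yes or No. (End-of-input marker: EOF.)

FIRST(ε) = { ε } and FIRST(] elsepart [) = { ] }.
The first alternative is nullable and FOLLOW(stmt) = { EOF, [, ] } shares ] with FIRST of the second — conflict.

Yes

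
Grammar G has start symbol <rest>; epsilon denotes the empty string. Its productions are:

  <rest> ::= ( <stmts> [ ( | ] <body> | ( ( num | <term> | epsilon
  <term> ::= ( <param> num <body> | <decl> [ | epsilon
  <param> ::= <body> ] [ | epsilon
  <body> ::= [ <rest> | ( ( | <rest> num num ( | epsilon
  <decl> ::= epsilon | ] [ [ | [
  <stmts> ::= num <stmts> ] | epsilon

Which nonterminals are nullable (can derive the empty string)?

Directly nullable (have an epsilon-production): <rest>, <term>, <param>, <body>, <decl>, <stmts>.

{ <body>, <decl>, <param>, <rest>, <stmts>, <term> }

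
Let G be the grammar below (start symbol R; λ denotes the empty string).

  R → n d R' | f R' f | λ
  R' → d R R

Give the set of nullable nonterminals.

Directly nullable (have an λ-production): R.
No other nonterminal has a production whose RHS symbols are all nullable.

{ R }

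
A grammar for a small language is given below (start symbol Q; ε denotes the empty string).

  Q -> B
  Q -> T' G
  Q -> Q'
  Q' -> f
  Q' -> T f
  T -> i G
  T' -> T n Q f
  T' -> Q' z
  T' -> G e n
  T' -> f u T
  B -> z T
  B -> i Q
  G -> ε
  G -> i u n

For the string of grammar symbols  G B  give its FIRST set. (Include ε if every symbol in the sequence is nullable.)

Add FIRST(G)\{ε} = { i }; G is nullable, continue.
Add FIRST(B) = { i, z }; B is not nullable, stop.

{ i, z }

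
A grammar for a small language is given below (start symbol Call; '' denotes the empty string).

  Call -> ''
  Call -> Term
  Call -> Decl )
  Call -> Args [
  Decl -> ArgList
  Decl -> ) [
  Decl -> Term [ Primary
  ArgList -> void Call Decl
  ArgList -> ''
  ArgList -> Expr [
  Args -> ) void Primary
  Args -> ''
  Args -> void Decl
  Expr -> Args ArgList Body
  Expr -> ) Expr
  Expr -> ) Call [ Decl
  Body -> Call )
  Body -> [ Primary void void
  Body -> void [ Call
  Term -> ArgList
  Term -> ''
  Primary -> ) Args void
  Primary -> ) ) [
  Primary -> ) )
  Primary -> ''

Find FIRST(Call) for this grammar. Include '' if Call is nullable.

{ ), [, void, '' }

Call -> '' contributes ''.
From Call -> Term: add FIRST(Term) = { ), [, void, '' } (including '' since Term is nullable).
From Call -> Decl ): Decl nullable, take FIRST(Decl) ∪ {)} = { ), [, void }.
From Call -> Args [: Args nullable, take FIRST(Args) ∪ {[} = { ), [, void }.
Union: FIRST(Call) = { ), [, void, '' }.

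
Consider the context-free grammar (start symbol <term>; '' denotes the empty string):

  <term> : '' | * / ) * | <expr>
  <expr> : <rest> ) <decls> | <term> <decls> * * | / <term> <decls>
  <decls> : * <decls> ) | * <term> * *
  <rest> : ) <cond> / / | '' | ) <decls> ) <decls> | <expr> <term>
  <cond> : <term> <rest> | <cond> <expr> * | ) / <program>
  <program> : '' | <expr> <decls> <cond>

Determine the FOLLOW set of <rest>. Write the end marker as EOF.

In <expr> : <rest> ) <decls>: add FIRST() <decls>) = { ) }.
In <cond> : <term> <rest>: <rest> is at the end, add FOLLOW(<cond>) = { ), *, / }.
Union: FOLLOW(<rest>) = { ), *, / }.

{ ), *, / }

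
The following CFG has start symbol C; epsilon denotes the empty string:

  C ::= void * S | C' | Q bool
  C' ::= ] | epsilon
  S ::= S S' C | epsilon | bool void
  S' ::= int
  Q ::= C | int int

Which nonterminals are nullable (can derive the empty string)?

{ C, C', Q, S }

Directly nullable (have an epsilon-production): C', S.
C ::= C' with every symbol nullable, so C is nullable.
Q ::= C with every symbol nullable, so Q is nullable.
No other nonterminal has a production whose RHS symbols are all nullable.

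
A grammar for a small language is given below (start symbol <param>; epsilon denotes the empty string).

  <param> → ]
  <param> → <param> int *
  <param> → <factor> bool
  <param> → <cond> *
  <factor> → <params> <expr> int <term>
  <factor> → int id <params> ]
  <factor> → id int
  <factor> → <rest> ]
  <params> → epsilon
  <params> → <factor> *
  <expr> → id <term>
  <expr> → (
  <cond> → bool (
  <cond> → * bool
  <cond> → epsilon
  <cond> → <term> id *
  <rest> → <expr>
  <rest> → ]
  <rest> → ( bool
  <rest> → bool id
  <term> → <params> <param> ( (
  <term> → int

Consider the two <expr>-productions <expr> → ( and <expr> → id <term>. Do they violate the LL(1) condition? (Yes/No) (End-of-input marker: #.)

No

FIRST(() = { ( } and FIRST(id <term>) = { id }.
The FIRST sets are disjoint and neither alternative is nullable — no conflict.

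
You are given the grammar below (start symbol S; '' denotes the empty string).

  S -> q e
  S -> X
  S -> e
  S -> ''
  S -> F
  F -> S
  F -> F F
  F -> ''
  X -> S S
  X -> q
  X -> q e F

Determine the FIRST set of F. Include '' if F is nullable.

{ e, q, '' }

From F -> S: add FIRST(S) = { e, q, '' } (including '' since S is nullable).
From F -> F F: F, F nullable, take FIRST(F) ∪ FIRST(F) = { e, q }; also '' since the whole RHS is nullable.
F -> '' contributes ''.
Union: FIRST(F) = { e, q, '' }.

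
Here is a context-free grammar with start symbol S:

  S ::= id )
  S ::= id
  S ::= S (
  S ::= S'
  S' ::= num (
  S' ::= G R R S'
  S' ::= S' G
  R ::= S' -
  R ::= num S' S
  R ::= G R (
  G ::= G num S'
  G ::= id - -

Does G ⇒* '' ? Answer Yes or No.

No nonterminal in this grammar is nullable.
No production of G has an RHS whose symbols are all nullable, so G is not nullable.

No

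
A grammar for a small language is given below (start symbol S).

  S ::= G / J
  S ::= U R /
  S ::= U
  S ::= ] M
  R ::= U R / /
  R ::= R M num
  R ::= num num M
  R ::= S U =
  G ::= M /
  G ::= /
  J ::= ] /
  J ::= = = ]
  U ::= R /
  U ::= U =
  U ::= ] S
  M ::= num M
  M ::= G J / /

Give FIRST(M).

{ /, num }

M ::= num M contributes {num}.
From M ::= G J / /: add FIRST(G) = { /, num }.
Union: FIRST(M) = { /, num }.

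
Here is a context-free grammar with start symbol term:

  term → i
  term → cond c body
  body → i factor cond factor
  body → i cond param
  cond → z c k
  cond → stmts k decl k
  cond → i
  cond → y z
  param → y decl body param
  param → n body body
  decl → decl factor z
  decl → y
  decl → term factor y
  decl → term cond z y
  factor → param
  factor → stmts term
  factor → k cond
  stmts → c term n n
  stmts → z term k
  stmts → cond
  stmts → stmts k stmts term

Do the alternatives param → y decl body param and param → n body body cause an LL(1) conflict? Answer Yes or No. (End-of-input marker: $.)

FIRST(y decl body param) = { y } and FIRST(n body body) = { n }.
The FIRST sets are disjoint and neither alternative is nullable — no conflict.

No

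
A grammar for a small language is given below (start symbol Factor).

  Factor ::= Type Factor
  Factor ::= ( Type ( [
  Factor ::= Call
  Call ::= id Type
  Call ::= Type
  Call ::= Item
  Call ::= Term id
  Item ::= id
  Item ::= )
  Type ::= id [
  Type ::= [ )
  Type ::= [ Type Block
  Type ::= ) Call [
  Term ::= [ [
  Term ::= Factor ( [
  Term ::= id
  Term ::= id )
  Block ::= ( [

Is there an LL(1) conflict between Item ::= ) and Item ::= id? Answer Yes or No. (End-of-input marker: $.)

FIRST()) = { ) } and FIRST(id) = { id }.
The FIRST sets are disjoint and neither alternative is nullable — no conflict.

No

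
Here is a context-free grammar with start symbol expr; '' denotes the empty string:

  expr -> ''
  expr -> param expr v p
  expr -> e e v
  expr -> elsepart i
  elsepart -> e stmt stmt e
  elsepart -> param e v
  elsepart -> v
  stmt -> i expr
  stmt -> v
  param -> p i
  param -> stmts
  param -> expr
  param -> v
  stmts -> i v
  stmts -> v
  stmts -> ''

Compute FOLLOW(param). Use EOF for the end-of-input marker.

In expr -> param expr v p: add FIRST(expr v p) = { e, i, p, v }.
In elsepart -> param e v: add FIRST(e v) = { e }.
Union: FOLLOW(param) = { e, i, p, v }.

{ e, i, p, v }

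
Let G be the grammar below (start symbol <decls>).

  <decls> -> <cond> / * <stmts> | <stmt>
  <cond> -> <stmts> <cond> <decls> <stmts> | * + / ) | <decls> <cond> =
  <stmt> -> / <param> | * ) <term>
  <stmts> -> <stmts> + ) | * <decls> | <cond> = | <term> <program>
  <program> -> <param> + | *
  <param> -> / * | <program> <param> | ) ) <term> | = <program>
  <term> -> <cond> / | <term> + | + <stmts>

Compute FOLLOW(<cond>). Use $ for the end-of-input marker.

In <decls> -> <cond> / * <stmts>: add FIRST(/ * <stmts>) = { / }.
In <cond> -> <stmts> <cond> <decls> <stmts>: add FIRST(<decls> <stmts>) = { *, +, / }.
In <cond> -> <decls> <cond> =: add FIRST(=) = { = }.
In <stmts> -> <cond> =: add FIRST(=) = { = }.
In <term> -> <cond> /: add FIRST(/) = { / }.
Union: FOLLOW(<cond>) = { *, +, /, = }.

{ *, +, /, = }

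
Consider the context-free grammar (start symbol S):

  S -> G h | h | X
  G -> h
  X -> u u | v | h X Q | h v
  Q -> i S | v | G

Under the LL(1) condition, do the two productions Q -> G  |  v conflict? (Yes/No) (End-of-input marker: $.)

No

FIRST(G) = { h } and FIRST(v) = { v }.
The FIRST sets are disjoint and neither alternative is nullable — no conflict.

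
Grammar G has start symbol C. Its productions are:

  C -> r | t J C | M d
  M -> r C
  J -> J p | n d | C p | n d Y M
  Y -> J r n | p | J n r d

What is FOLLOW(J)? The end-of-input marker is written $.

{ n, p, r, t }

In C -> t J C: add FIRST(C) = { r, t }.
In J -> J p: add FIRST(p) = { p }.
In Y -> J r n: add FIRST(r n) = { r }.
In Y -> J n r d: add FIRST(n r d) = { n }.
Union: FOLLOW(J) = { n, p, r, t }.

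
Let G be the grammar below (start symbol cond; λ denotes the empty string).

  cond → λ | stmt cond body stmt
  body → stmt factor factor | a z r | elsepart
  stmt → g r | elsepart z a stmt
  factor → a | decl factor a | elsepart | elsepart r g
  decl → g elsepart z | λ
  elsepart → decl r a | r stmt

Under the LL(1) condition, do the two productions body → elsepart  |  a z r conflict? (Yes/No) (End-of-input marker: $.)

No

FIRST(elsepart) = { g, r } and FIRST(a z r) = { a }.
The FIRST sets are disjoint and neither alternative is nullable — no conflict.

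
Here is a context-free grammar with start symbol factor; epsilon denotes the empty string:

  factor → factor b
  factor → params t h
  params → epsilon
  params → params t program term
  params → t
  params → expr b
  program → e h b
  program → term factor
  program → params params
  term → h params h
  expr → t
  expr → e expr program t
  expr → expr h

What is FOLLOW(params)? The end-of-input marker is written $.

In factor → params t h: add FIRST(t h) = { t }.
In params → params t program term: add FIRST(t program term) = { t }.
In program → params params: add FIRST(params)\{epsilon} = { e, t }.
  Since params is nullable, also add FOLLOW(program) = { h, t }.
In program → params params: params is at the end, add FOLLOW(program) = { h, t }.
In term → h params h: add FIRST(h) = { h }.
Union: FOLLOW(params) = { e, h, t }.

{ e, h, t }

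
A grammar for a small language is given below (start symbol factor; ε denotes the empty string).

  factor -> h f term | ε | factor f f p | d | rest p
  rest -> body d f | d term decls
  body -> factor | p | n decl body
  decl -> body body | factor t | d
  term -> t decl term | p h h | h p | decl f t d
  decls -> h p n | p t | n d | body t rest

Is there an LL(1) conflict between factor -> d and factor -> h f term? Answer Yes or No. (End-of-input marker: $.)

No

FIRST(d) = { d } and FIRST(h f term) = { h }.
The FIRST sets are disjoint and neither alternative is nullable — no conflict.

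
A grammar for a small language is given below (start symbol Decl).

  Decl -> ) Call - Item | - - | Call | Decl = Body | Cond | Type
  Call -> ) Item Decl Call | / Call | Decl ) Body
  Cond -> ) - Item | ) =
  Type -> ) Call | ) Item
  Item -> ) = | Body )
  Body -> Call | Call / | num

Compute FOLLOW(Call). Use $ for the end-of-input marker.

{ $, ), -, /, = }

In Decl -> ) Call - Item: add FIRST(- Item) = { - }.
In Decl -> Call: Call is at the end, add FOLLOW(Decl) = { $, ), -, /, = }.
In Call -> ) Item Decl Call: Call is at the end, add FOLLOW(Call) = { $, ), -, /, = }.
In Call -> / Call: Call is at the end, add FOLLOW(Call) = { $, ), -, /, = }.
In Type -> ) Call: Call is at the end, add FOLLOW(Type) = { $, ), -, /, = }.
In Body -> Call: Call is at the end, add FOLLOW(Body) = { $, ), -, /, = }.
In Body -> Call /: add FIRST(/) = { / }.
Union: FOLLOW(Call) = { $, ), -, /, = }.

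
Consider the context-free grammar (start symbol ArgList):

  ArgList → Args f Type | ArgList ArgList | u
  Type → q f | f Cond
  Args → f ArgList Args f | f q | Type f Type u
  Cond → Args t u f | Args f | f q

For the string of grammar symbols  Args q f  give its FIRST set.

Add FIRST(Args) = { f, q }; Args is not nullable, stop.

{ f, q }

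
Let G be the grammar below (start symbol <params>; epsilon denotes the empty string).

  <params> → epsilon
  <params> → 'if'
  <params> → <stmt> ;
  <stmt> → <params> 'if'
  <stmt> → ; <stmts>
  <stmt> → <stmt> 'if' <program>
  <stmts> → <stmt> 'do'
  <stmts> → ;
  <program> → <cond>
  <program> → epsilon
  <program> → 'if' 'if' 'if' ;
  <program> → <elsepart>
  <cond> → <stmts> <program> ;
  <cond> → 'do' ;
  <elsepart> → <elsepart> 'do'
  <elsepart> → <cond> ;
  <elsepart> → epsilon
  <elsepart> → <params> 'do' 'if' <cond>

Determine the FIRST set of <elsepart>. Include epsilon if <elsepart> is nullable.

From <elsepart> → <elsepart> 'do': <elsepart> nullable, take FIRST(<elsepart>) ∪ {'do'} = { 'do', 'if', ; }.
From <elsepart> → <cond> ;: add FIRST(<cond>) = { 'do', 'if', ; }.
<elsepart> → epsilon contributes epsilon.
From <elsepart> → <params> 'do' 'if' <cond>: <params> nullable, take FIRST(<params>) ∪ {'do'} = { 'do', 'if', ; }.
Union: FIRST(<elsepart>) = { 'do', 'if', ;, epsilon }.

{ 'do', 'if', ;, epsilon }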